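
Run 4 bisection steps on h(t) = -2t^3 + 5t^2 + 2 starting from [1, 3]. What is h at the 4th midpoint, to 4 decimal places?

midpoint 2: h = 6 > 0 → [2, 3]
midpoint 2.5: h = 2 > 0 → [2.5, 3]
midpoint 2.75: h = -1.78125 < 0 → [2.5, 2.75]
midpoint 2.625: h = 0.2773 > 0 → [2.625, 2.75]

0.2773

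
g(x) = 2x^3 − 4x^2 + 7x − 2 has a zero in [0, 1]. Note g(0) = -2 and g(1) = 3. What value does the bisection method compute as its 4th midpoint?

0.3125

x = 0.5 gives g = 0.75, positive; keep [0, 0.5]
x = 0.25 gives g = -0.46875, negative; keep [0.25, 0.5]
x = 0.375 gives g = 0.167969, positive; keep [0.25, 0.375]
x = 0.3125 gives g = -0.1421, negative; keep [0.3125, 0.375]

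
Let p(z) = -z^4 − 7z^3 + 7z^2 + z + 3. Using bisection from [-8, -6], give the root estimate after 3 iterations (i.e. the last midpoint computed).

z = -7 gives p = 339, positive; keep [-8, -7]
z = -7.5 gives p = 178.3125, positive; keep [-8, -7.5]
z = -7.75 gives p = 66.574219, positive; keep [-8, -7.75]

-7.75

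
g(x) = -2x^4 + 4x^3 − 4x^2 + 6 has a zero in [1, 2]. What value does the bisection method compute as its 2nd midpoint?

1.75

x = 1.5 gives g = 0.375, positive; keep [1.5, 2]
x = 1.75 gives g = -3.570312, negative; keep [1.5, 1.75]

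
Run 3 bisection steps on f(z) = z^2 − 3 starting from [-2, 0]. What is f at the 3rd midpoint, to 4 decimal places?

0.0625

f(-1) = -2 < 0, so the root lies in [-2, -1]
f(-1.5) = -0.75 < 0, so the root lies in [-2, -1.5]
f(-1.75) = 0.0625 > 0, so the root lies in [-1.75, -1.5]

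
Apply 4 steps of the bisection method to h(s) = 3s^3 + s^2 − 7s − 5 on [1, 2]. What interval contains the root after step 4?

midpoint 1.5: h = -3.125 < 0 → [1.5, 2]
midpoint 1.75: h = 1.890625 > 0 → [1.5, 1.75]
midpoint 1.625: h = -0.861328 < 0 → [1.625, 1.75]
midpoint 1.6875: h = 0.4514 > 0 → [1.625, 1.6875]

[1.625, 1.6875]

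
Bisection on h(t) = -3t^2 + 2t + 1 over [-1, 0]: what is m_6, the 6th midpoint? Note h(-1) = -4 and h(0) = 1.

-0.328125

m = -0.5, h(m) = -0.75 (−); new bracket [-0.5, 0]
m = -0.25, h(m) = 0.3125 (+); new bracket [-0.5, -0.25]
m = -0.375, h(m) = -0.171875 (−); new bracket [-0.375, -0.25]
m = -0.3125, h(m) = 0.082 (+); new bracket [-0.375, -0.3125]
m = -0.34375, h(m) = -0.042 (−); new bracket [-0.34375, -0.3125]
m = -0.328125, h(m) = 0.0208 (+); new bracket [-0.34375, -0.328125]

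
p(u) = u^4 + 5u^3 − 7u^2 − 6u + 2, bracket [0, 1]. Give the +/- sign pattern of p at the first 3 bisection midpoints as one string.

-+-

u = 0.5 gives p = -2.0625, negative; keep [0, 0.5]
u = 0.25 gives p = 0.144531, positive; keep [0.25, 0.5]
u = 0.375 gives p = -0.950928, negative; keep [0.25, 0.375]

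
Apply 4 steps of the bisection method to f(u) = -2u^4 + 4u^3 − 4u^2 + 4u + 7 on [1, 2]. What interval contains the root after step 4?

u = 1.5 gives f = 7.375, positive; keep [1.5, 2]
u = 1.75 gives f = 4.429688, positive; keep [1.75, 2]
u = 1.875 gives f = 2.085449, positive; keep [1.875, 2]
u = 1.9375 gives f = 0.6435, positive; keep [1.9375, 2]

[1.9375, 2]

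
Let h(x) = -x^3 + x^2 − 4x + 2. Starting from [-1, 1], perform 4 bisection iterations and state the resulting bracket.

[0.5, 0.625]

h(0) = 2 > 0, so the root lies in [0, 1]
h(0.5) = 0.125 > 0, so the root lies in [0.5, 1]
h(0.75) = -0.859375 < 0, so the root lies in [0.5, 0.75]
h(0.625) = -0.3535 < 0, so the root lies in [0.5, 0.625]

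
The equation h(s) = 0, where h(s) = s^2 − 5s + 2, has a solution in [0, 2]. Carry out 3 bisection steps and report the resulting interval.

s = 1 gives h = -2, negative; keep [0, 1]
s = 0.5 gives h = -0.25, negative; keep [0, 0.5]
s = 0.25 gives h = 0.8125, positive; keep [0.25, 0.5]

[0.25, 0.5]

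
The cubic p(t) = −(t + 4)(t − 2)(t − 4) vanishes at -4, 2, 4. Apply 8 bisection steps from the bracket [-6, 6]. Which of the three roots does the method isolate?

p(0) = -32 < 0, so the root lies in [-6, 0]
p(-3) = -35 < 0, so the root lies in [-6, -3]
p(-4.5) = 27.625 > 0, so the root lies in [-4.5, -3]
p(-3.75) = -11.1406 < 0, so the root lies in [-4.5, -3.75]
p(-4.125) = 6.2207 > 0, so the root lies in [-4.125, -3.75]
p(-3.9375) = -2.9456 < 0, so the root lies in [-4.125, -3.9375]
p(-4.03125) = 1.5137 > 0, so the root lies in [-4.03125, -3.9375]
p(-3.984375) = -0.7466 < 0, so the root lies in [-4.03125, -3.984375]

-4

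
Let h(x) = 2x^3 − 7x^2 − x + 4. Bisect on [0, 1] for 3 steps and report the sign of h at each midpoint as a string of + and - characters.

m = 0.5, h(m) = 2 (+); new bracket [0.5, 1]
m = 0.75, h(m) = 0.15625 (+); new bracket [0.75, 1]
m = 0.875, h(m) = -0.894531 (−); new bracket [0.75, 0.875]

++-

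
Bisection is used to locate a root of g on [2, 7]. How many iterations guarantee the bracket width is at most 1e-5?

19

Width after n steps is 5/2^n. Need 2^n ≥ 5/1e-5 = 500000.
2^18 = 262144 < 500000 ≤ 2^19 = 524288, so n = 19.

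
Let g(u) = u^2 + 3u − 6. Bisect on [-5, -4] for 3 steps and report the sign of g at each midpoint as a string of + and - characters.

g(-4.5) = 0.75 > 0, so the root lies in [-4.5, -4]
g(-4.25) = -0.6875 < 0, so the root lies in [-4.5, -4.25]
g(-4.375) = 0.015625 > 0, so the root lies in [-4.375, -4.25]

+-+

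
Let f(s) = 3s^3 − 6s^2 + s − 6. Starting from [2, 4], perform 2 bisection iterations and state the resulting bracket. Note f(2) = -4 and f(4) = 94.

m = 3, f(m) = 24 (+); new bracket [2, 3]
m = 2.5, f(m) = 5.875 (+); new bracket [2, 2.5]

[2, 2.5]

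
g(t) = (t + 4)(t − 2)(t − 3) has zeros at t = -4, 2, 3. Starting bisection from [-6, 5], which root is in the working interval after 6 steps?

t = -0.5 gives g = 30.625, positive; keep [-6, -0.5]
t = -3.25 gives g = 24.609375, positive; keep [-6, -3.25]
t = -4.625 gives g = -31.572266, negative; keep [-4.625, -3.25]
t = -3.9375 gives g = 2.5745, positive; keep [-4.625, -3.9375]
t = -4.28125 gives g = -12.8631, negative; keep [-4.28125, -3.9375]
t = -4.109375 gives g = -4.7506, negative; keep [-4.109375, -3.9375]

-4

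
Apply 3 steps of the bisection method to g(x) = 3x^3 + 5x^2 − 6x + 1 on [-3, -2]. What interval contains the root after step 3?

midpoint -2.5: g = 0.375 > 0 → [-3, -2.5]
midpoint -2.75: g = -7.078125 < 0 → [-2.75, -2.5]
midpoint -2.625: g = -3.060547 < 0 → [-2.625, -2.5]

[-2.625, -2.5]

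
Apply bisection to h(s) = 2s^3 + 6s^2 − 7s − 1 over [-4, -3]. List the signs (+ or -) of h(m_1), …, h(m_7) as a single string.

m = -3.5, h(m) = 11.25 (+); new bracket [-4, -3.5]
m = -3.75, h(m) = 4.15625 (+); new bracket [-4, -3.75]
m = -3.875, h(m) = -0.152344 (−); new bracket [-3.875, -3.75]
m = -3.8125, h(m) = 2.0679 (+); new bracket [-3.875, -3.8125]
m = -3.84375, h(m) = 0.9744 (+); new bracket [-3.875, -3.84375]
m = -3.859375, h(m) = 0.4152 (+); new bracket [-3.875, -3.859375]
m = -3.8671875, h(m) = 0.1325 (+); new bracket [-3.875, -3.8671875]

++-++++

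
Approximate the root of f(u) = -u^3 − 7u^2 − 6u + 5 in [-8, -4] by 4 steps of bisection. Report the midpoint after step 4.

-5.75

f(-6) = 5 > 0, so the root lies in [-6, -4]
f(-5) = -15 < 0, so the root lies in [-6, -5]
f(-5.5) = -7.375 < 0, so the root lies in [-6, -5.5]
f(-5.75) = -1.8281 < 0, so the root lies in [-6, -5.75]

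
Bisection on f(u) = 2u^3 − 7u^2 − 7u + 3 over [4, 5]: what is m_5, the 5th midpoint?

midpoint 4.5: f = 12 > 0 → [4, 4.5]
midpoint 4.25: f = 0.34375 > 0 → [4, 4.25]
midpoint 4.125: f = -4.605469 < 0 → [4.125, 4.25]
midpoint 4.1875: f = -2.2017 < 0 → [4.1875, 4.25]
midpoint 4.21875: f = -0.9468 < 0 → [4.21875, 4.25]

4.21875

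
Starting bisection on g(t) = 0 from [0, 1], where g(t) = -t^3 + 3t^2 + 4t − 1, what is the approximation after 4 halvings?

t = 0.5 gives g = 1.625, positive; keep [0, 0.5]
t = 0.25 gives g = 0.171875, positive; keep [0, 0.25]
t = 0.125 gives g = -0.455078, negative; keep [0.125, 0.25]
t = 0.1875 gives g = -0.1511, negative; keep [0.1875, 0.25]

0.1875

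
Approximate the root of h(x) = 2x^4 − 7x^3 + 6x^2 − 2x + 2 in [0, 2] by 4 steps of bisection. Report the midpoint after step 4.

1.375

m = 1, h(m) = 1 (+); new bracket [1, 2]
m = 1.5, h(m) = -1 (−); new bracket [1, 1.5]
m = 1.25, h(m) = 0.085938 (+); new bracket [1.25, 1.5]
m = 1.375, h(m) = -0.4546 (−); new bracket [1.25, 1.375]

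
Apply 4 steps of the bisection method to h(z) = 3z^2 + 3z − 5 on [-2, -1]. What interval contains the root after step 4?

[-1.9375, -1.875]

midpoint -1.5: h = -2.75 < 0 → [-2, -1.5]
midpoint -1.75: h = -1.0625 < 0 → [-2, -1.75]
midpoint -1.875: h = -0.078125 < 0 → [-2, -1.875]
midpoint -1.9375: h = 0.4492 > 0 → [-1.9375, -1.875]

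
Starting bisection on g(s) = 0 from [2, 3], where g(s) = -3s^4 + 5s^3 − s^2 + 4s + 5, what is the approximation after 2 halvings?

2.25

midpoint 2.5: g = -30.3125 < 0 → [2, 2.5]
midpoint 2.25: g = -10.996094 < 0 → [2, 2.25]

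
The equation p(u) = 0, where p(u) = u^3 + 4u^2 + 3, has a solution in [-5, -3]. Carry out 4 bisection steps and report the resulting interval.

m = -4, p(m) = 3 (+); new bracket [-5, -4]
m = -4.5, p(m) = -7.125 (−); new bracket [-4.5, -4]
m = -4.25, p(m) = -1.515625 (−); new bracket [-4.25, -4]
m = -4.125, p(m) = 0.873 (+); new bracket [-4.25, -4.125]

[-4.25, -4.125]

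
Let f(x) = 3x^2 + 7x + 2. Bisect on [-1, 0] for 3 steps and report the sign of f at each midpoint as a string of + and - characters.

-+-

x = -0.5 gives f = -0.75, negative; keep [-0.5, 0]
x = -0.25 gives f = 0.4375, positive; keep [-0.5, -0.25]
x = -0.375 gives f = -0.203125, negative; keep [-0.375, -0.25]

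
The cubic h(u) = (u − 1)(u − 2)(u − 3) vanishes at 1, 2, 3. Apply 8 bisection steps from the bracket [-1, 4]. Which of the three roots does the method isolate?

1

m = 1.5, h(m) = 0.375 (+); new bracket [-1, 1.5]
m = 0.25, h(m) = -3.609375 (−); new bracket [0.25, 1.5]
m = 0.875, h(m) = -0.298828 (−); new bracket [0.875, 1.5]
m = 1.1875, h(m) = 0.2761 (+); new bracket [0.875, 1.1875]
m = 1.03125, h(m) = 0.0596 (+); new bracket [0.875, 1.03125]
m = 0.953125, h(m) = -0.1004 (−); new bracket [0.953125, 1.03125]
m = 0.9921875, h(m) = -0.0158 (−); new bracket [0.9921875, 1.03125]
m = 1.01171875, h(m) = 0.023 (+); new bracket [0.9921875, 1.01171875]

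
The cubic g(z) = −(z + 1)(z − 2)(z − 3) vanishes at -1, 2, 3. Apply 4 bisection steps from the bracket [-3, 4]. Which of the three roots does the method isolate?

-1

z = 0.5 gives g = -5.625, negative; keep [-3, 0.5]
z = -1.25 gives g = 3.453125, positive; keep [-1.25, 0.5]
z = -0.375 gives g = -5.009766, negative; keep [-1.25, -0.375]
z = -0.8125 gives g = -2.0105, negative; keep [-1.25, -0.8125]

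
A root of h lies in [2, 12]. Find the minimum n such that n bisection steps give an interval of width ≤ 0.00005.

18

Width after n steps is 10/2^n. Need 2^n ≥ 10/0.00005 = 200000.
2^17 = 131072 < 200000 ≤ 2^18 = 262144, so n = 18.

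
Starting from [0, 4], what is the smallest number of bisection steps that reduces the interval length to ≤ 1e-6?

Width after n steps is 4/2^n. Need 2^n ≥ 4/1e-6 = 4000000.
2^21 = 2097152 < 4000000 ≤ 2^22 = 4194304, so n = 22.

22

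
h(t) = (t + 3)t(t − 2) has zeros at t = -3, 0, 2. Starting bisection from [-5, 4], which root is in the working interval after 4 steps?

-3

t = -0.5 gives h = 3.125, positive; keep [-5, -0.5]
t = -2.75 gives h = 3.265625, positive; keep [-5, -2.75]
t = -3.875 gives h = -19.919922, negative; keep [-3.875, -2.75]
t = -3.3125 gives h = -5.4993, negative; keep [-3.3125, -2.75]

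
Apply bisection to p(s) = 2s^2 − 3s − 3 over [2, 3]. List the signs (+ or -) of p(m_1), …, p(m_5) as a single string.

++-+-

s = 2.5 gives p = 2, positive; keep [2, 2.5]
s = 2.25 gives p = 0.375, positive; keep [2, 2.25]
s = 2.125 gives p = -0.34375, negative; keep [2.125, 2.25]
s = 2.1875 gives p = 0.0078, positive; keep [2.125, 2.1875]
s = 2.15625 gives p = -0.1699, negative; keep [2.15625, 2.1875]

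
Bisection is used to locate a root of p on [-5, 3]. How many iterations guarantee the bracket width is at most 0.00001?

20

Width after n steps is 8/2^n. Need 2^n ≥ 8/0.00001 = 800000.
2^19 = 524288 < 800000 ≤ 2^20 = 1048576, so n = 20.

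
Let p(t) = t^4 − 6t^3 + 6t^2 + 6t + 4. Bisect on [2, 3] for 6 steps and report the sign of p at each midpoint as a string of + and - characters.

midpoint 2.5: p = 1.8125 > 0 → [2.5, 3]
midpoint 2.75: p = -1.714844 < 0 → [2.5, 2.75]
midpoint 2.625: p = 0.047119 > 0 → [2.625, 2.75]
midpoint 2.6875: p = -0.8376 < 0 → [2.625, 2.6875]
midpoint 2.65625: p = -0.3958 < 0 → [2.625, 2.65625]
midpoint 2.640625: p = -0.1744 < 0 → [2.625, 2.640625]

+-+---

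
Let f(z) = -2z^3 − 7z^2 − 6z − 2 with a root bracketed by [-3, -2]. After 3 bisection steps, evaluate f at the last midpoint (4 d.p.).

-0.4414

f(-2.5) = 0.5 > 0, so the root lies in [-2.5, -2]
f(-2.25) = -1.15625 < 0, so the root lies in [-2.5, -2.25]
f(-2.375) = -0.441406 < 0, so the root lies in [-2.5, -2.375]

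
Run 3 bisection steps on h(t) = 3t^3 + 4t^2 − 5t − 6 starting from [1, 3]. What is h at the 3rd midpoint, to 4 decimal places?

midpoint 2: h = 24 > 0 → [1, 2]
midpoint 1.5: h = 5.625 > 0 → [1, 1.5]
midpoint 1.25: h = -0.140625 < 0 → [1.25, 1.5]

-0.1406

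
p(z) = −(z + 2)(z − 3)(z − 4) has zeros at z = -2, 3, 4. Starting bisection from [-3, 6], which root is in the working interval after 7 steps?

z = 1.5 gives p = -13.125, negative; keep [-3, 1.5]
z = -0.75 gives p = -22.265625, negative; keep [-3, -0.75]
z = -1.875 gives p = -3.580078, negative; keep [-3, -1.875]
z = -2.4375 gives p = 15.3142, positive; keep [-2.4375, -1.875]
z = -2.15625 gives p = 4.9599, positive; keep [-2.15625, -1.875]
z = -2.015625 gives p = 0.4714, positive; keep [-2.015625, -1.875]
z = -1.9453125 gives p = -1.6079, negative; keep [-2.015625, -1.9453125]

-2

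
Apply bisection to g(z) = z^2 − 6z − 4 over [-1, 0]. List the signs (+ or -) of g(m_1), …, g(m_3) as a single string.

g(-0.5) = -0.75 < 0, so the root lies in [-1, -0.5]
g(-0.75) = 1.0625 > 0, so the root lies in [-0.75, -0.5]
g(-0.625) = 0.140625 > 0, so the root lies in [-0.625, -0.5]

-++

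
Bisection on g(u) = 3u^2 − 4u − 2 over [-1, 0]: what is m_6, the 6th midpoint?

-0.390625

u = -0.5 gives g = 0.75, positive; keep [-0.5, 0]
u = -0.25 gives g = -0.8125, negative; keep [-0.5, -0.25]
u = -0.375 gives g = -0.078125, negative; keep [-0.5, -0.375]
u = -0.4375 gives g = 0.3242, positive; keep [-0.4375, -0.375]
u = -0.40625 gives g = 0.1201, positive; keep [-0.40625, -0.375]
u = -0.390625 gives g = 0.0203, positive; keep [-0.390625, -0.375]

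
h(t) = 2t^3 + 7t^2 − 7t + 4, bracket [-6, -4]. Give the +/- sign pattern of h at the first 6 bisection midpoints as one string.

m = -5, h(m) = -36 (−); new bracket [-5, -4]
m = -4.5, h(m) = -5 (−); new bracket [-4.5, -4]
m = -4.25, h(m) = 6.65625 (+); new bracket [-4.5, -4.25]
m = -4.375, h(m) = 1.1289 (+); new bracket [-4.5, -4.375]
m = -4.4375, h(m) = -1.8589 (−); new bracket [-4.4375, -4.375]
m = -4.40625, h(m) = -0.346 (−); new bracket [-4.40625, -4.375]

--++--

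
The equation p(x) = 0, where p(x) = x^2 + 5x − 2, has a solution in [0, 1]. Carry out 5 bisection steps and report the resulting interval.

p(0.5) = 0.75 > 0, so the root lies in [0, 0.5]
p(0.25) = -0.6875 < 0, so the root lies in [0.25, 0.5]
p(0.375) = 0.015625 > 0, so the root lies in [0.25, 0.375]
p(0.3125) = -0.3398 < 0, so the root lies in [0.3125, 0.375]
p(0.34375) = -0.1631 < 0, so the root lies in [0.34375, 0.375]

[0.34375, 0.375]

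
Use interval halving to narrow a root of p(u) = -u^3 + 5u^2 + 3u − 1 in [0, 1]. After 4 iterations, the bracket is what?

[0.1875, 0.25]

p(0.5) = 1.625 > 0, so the root lies in [0, 0.5]
p(0.25) = 0.046875 > 0, so the root lies in [0, 0.25]
p(0.125) = -0.548828 < 0, so the root lies in [0.125, 0.25]
p(0.1875) = -0.2683 < 0, so the root lies in [0.1875, 0.25]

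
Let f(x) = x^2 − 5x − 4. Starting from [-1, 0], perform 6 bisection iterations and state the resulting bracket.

[-0.703125, -0.6875]

m = -0.5, f(m) = -1.25 (−); new bracket [-1, -0.5]
m = -0.75, f(m) = 0.3125 (+); new bracket [-0.75, -0.5]
m = -0.625, f(m) = -0.484375 (−); new bracket [-0.75, -0.625]
m = -0.6875, f(m) = -0.0898 (−); new bracket [-0.75, -0.6875]
m = -0.71875, f(m) = 0.1104 (+); new bracket [-0.71875, -0.6875]
m = -0.703125, f(m) = 0.01 (+); new bracket [-0.703125, -0.6875]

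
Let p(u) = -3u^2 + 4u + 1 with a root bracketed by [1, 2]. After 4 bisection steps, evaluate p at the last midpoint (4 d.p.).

-0.0742

m = 1.5, p(m) = 0.25 (+); new bracket [1.5, 2]
m = 1.75, p(m) = -1.1875 (−); new bracket [1.5, 1.75]
m = 1.625, p(m) = -0.421875 (−); new bracket [1.5, 1.625]
m = 1.5625, p(m) = -0.0742 (−); new bracket [1.5, 1.5625]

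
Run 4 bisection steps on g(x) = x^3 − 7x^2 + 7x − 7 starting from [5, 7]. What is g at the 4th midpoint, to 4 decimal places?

3.0488

midpoint 6: g = -1 < 0 → [6, 7]
midpoint 6.5: g = 17.375 > 0 → [6, 6.5]
midpoint 6.25: g = 7.453125 > 0 → [6, 6.25]
midpoint 6.125: g = 3.0488 > 0 → [6, 6.125]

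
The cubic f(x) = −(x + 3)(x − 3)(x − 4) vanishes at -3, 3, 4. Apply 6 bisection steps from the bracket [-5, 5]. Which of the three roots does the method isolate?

-3

x = 0 gives f = -36, negative; keep [-5, 0]
x = -2.5 gives f = -17.875, negative; keep [-5, -2.5]
x = -3.75 gives f = 39.234375, positive; keep [-3.75, -2.5]
x = -3.125 gives f = 5.4551, positive; keep [-3.125, -2.5]
x = -2.8125 gives f = -7.4246, negative; keep [-3.125, -2.8125]
x = -2.96875 gives f = -1.2998, negative; keep [-3.125, -2.96875]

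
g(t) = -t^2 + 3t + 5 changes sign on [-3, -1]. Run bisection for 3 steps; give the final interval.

midpoint -2: g = -5 < 0 → [-2, -1]
midpoint -1.5: g = -1.75 < 0 → [-1.5, -1]
midpoint -1.25: g = -0.3125 < 0 → [-1.25, -1]

[-1.25, -1]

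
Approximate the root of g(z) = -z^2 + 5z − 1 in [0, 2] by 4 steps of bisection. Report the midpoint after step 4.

0.125

m = 1, g(m) = 3 (+); new bracket [0, 1]
m = 0.5, g(m) = 1.25 (+); new bracket [0, 0.5]
m = 0.25, g(m) = 0.1875 (+); new bracket [0, 0.25]
m = 0.125, g(m) = -0.3906 (−); new bracket [0.125, 0.25]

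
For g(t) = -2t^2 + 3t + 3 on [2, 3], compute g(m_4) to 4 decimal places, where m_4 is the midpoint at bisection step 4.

-0.0078

t = 2.5 gives g = -2, negative; keep [2, 2.5]
t = 2.25 gives g = -0.375, negative; keep [2, 2.25]
t = 2.125 gives g = 0.34375, positive; keep [2.125, 2.25]
t = 2.1875 gives g = -0.0078, negative; keep [2.125, 2.1875]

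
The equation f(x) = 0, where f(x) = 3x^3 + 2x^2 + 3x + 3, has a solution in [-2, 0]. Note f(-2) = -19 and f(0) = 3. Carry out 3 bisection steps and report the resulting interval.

x = -1 gives f = -1, negative; keep [-1, 0]
x = -0.5 gives f = 1.625, positive; keep [-1, -0.5]
x = -0.75 gives f = 0.609375, positive; keep [-1, -0.75]

[-1, -0.75]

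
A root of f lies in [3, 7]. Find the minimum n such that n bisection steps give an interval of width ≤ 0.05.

Width after n steps is 4/2^n. Need 2^n ≥ 4/0.05 = 80.
2^6 = 64 < 80 ≤ 2^7 = 128, so n = 7.

7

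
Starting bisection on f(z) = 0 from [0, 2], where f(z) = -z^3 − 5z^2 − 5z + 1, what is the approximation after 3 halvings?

0.25

m = 1, f(m) = -10 (−); new bracket [0, 1]
m = 0.5, f(m) = -2.875 (−); new bracket [0, 0.5]
m = 0.25, f(m) = -0.578125 (−); new bracket [0, 0.25]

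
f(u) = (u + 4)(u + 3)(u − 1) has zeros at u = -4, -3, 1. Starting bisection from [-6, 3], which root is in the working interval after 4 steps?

1

m = -1.5, f(m) = -9.375 (−); new bracket [-1.5, 3]
m = 0.75, f(m) = -4.453125 (−); new bracket [0.75, 3]
m = 1.875, f(m) = 25.060547 (+); new bracket [0.75, 1.875]
m = 1.3125, f(m) = 7.1594 (+); new bracket [0.75, 1.3125]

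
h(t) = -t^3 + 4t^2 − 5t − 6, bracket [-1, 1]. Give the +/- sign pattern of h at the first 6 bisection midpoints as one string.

m = 0, h(m) = -6 (−); new bracket [-1, 0]
m = -0.5, h(m) = -2.375 (−); new bracket [-1, -0.5]
m = -0.75, h(m) = 0.421875 (+); new bracket [-0.75, -0.5]
m = -0.625, h(m) = -1.0684 (−); new bracket [-0.75, -0.625]
m = -0.6875, h(m) = -0.3469 (−); new bracket [-0.75, -0.6875]
m = -0.71875, h(m) = 0.0315 (+); new bracket [-0.71875, -0.6875]

--+--+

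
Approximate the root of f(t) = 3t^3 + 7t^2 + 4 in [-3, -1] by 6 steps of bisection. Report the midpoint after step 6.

midpoint -2: f = 8 > 0 → [-3, -2]
midpoint -2.5: f = 0.875 > 0 → [-3, -2.5]
midpoint -2.75: f = -5.453125 < 0 → [-2.75, -2.5]
midpoint -2.625: f = -2.0293 < 0 → [-2.625, -2.5]
midpoint -2.5625: f = -0.5144 < 0 → [-2.5625, -2.5]
midpoint -2.53125: f = 0.1957 > 0 → [-2.5625, -2.53125]

-2.53125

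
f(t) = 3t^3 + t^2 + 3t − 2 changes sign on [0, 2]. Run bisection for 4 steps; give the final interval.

[0.375, 0.5]

m = 1, f(m) = 5 (+); new bracket [0, 1]
m = 0.5, f(m) = 0.125 (+); new bracket [0, 0.5]
m = 0.25, f(m) = -1.140625 (−); new bracket [0.25, 0.5]
m = 0.375, f(m) = -0.5762 (−); new bracket [0.375, 0.5]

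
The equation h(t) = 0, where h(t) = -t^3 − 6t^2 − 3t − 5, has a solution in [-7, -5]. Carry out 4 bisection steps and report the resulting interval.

midpoint -6: h = 13 > 0 → [-6, -5]
midpoint -5.5: h = -3.625 < 0 → [-6, -5.5]
midpoint -5.75: h = 3.984375 > 0 → [-5.75, -5.5]
midpoint -5.625: h = 0.0098 > 0 → [-5.625, -5.5]

[-5.625, -5.5]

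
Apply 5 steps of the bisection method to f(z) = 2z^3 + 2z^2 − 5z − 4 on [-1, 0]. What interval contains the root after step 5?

[-0.75, -0.71875]

f(-0.5) = -1.25 < 0, so the root lies in [-1, -0.5]
f(-0.75) = 0.03125 > 0, so the root lies in [-0.75, -0.5]
f(-0.625) = -0.582031 < 0, so the root lies in [-0.75, -0.625]
f(-0.6875) = -0.2671 < 0, so the root lies in [-0.75, -0.6875]
f(-0.71875) = -0.1157 < 0, so the root lies in [-0.75, -0.71875]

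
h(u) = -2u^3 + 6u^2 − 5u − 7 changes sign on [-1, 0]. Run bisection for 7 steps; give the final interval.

h(-0.5) = -2.75 < 0, so the root lies in [-1, -0.5]
h(-0.75) = 0.96875 > 0, so the root lies in [-0.75, -0.5]
h(-0.625) = -1.042969 < 0, so the root lies in [-0.75, -0.625]
h(-0.6875) = -0.0767 < 0, so the root lies in [-0.75, -0.6875]
h(-0.71875) = 0.436 > 0, so the root lies in [-0.71875, -0.6875]
h(-0.703125) = 0.1772 > 0, so the root lies in [-0.703125, -0.6875]
h(-0.6953125) = 0.0496 > 0, so the root lies in [-0.6953125, -0.6875]

[-0.6953125, -0.6875]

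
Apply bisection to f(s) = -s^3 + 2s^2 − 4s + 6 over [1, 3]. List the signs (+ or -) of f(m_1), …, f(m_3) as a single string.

-+-

midpoint 2: f = -2 < 0 → [1, 2]
midpoint 1.5: f = 1.125 > 0 → [1.5, 2]
midpoint 1.75: f = -0.234375 < 0 → [1.5, 1.75]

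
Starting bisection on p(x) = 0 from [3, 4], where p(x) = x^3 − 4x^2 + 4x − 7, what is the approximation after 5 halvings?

midpoint 3.5: p = 0.875 > 0 → [3, 3.5]
midpoint 3.25: p = -1.921875 < 0 → [3.25, 3.5]
midpoint 3.375: p = -0.619141 < 0 → [3.375, 3.5]
midpoint 3.4375: p = 0.1033 > 0 → [3.375, 3.4375]
midpoint 3.40625: p = -0.264 < 0 → [3.40625, 3.4375]

3.40625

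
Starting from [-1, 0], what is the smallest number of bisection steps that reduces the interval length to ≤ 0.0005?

11

Width after n steps is 1/2^n. Need 2^n ≥ 1/0.0005 = 2000.
2^10 = 1024 < 2000 ≤ 2^11 = 2048, so n = 11.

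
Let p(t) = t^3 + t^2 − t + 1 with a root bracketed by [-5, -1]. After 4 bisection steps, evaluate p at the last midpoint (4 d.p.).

0.4531

t = -3 gives p = -14, negative; keep [-3, -1]
t = -2 gives p = -1, negative; keep [-2, -1]
t = -1.5 gives p = 1.375, positive; keep [-2, -1.5]
t = -1.75 gives p = 0.4531, positive; keep [-2, -1.75]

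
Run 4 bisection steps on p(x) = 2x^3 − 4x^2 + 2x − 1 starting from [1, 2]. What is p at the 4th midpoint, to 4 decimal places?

-0.0112

p(1.5) = -0.25 < 0, so the root lies in [1.5, 2]
p(1.75) = 0.96875 > 0, so the root lies in [1.5, 1.75]
p(1.625) = 0.269531 > 0, so the root lies in [1.5, 1.625]
p(1.5625) = -0.0112 < 0, so the root lies in [1.5625, 1.625]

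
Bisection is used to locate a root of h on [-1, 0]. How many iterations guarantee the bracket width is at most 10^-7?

24

Width after n steps is 1/2^n. Need 2^n ≥ 1/10^-7 = 10000000.
2^23 = 8388608 < 10000000 ≤ 2^24 = 16777216, so n = 24.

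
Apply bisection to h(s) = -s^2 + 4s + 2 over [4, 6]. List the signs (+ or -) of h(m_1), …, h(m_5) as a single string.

h(5) = -3 < 0, so the root lies in [4, 5]
h(4.5) = -0.25 < 0, so the root lies in [4, 4.5]
h(4.25) = 0.9375 > 0, so the root lies in [4.25, 4.5]
h(4.375) = 0.3594 > 0, so the root lies in [4.375, 4.5]
h(4.4375) = 0.0586 > 0, so the root lies in [4.4375, 4.5]

--+++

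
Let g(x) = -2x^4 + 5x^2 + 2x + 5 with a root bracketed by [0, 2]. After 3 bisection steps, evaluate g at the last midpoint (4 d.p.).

x = 1 gives g = 10, positive; keep [1, 2]
x = 1.5 gives g = 9.125, positive; keep [1.5, 2]
x = 1.75 gives g = 5.054688, positive; keep [1.75, 2]

5.0547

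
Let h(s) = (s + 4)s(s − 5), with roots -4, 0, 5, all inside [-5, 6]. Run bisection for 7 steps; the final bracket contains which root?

5

s = 0.5 gives h = -10.125, negative; keep [0.5, 6]
s = 3.25 gives h = -41.234375, negative; keep [3.25, 6]
s = 4.625 gives h = -14.958984, negative; keep [4.625, 6]
s = 5.3125 gives h = 15.4602, positive; keep [4.625, 5.3125]
s = 4.96875 gives h = -1.3926, negative; keep [4.96875, 5.3125]
s = 5.140625 gives h = 6.6078, positive; keep [4.96875, 5.140625]
s = 5.0546875 gives h = 2.503, positive; keep [4.96875, 5.0546875]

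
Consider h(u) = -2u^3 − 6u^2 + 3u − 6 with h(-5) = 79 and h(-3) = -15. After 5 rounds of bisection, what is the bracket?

[-3.6875, -3.625]

m = -4, h(m) = 14 (+); new bracket [-4, -3]
m = -3.5, h(m) = -4.25 (−); new bracket [-4, -3.5]
m = -3.75, h(m) = 3.84375 (+); new bracket [-3.75, -3.5]
m = -3.625, h(m) = -0.4492 (−); new bracket [-3.75, -3.625]
m = -3.6875, h(m) = 1.6343 (+); new bracket [-3.6875, -3.625]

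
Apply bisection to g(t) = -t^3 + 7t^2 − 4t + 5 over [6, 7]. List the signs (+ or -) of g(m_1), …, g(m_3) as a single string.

+--

t = 6.5 gives g = 0.125, positive; keep [6.5, 7]
t = 6.75 gives g = -10.609375, negative; keep [6.5, 6.75]
t = 6.625 gives g = -5.041016, negative; keep [6.5, 6.625]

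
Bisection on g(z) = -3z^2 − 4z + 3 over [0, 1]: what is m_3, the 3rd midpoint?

g(0.5) = 0.25 > 0, so the root lies in [0.5, 1]
g(0.75) = -1.6875 < 0, so the root lies in [0.5, 0.75]
g(0.625) = -0.671875 < 0, so the root lies in [0.5, 0.625]

0.625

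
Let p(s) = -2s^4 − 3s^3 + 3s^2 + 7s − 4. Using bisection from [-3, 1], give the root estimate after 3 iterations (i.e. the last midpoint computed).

p(-1) = -7 < 0, so the root lies in [-1, 1]
p(0) = -4 < 0, so the root lies in [0, 1]
p(0.5) = -0.25 < 0, so the root lies in [0.5, 1]

0.5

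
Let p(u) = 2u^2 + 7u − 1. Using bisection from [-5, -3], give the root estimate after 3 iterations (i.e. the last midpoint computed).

-3.75

p(-4) = 3 > 0, so the root lies in [-4, -3]
p(-3.5) = -1 < 0, so the root lies in [-4, -3.5]
p(-3.75) = 0.875 > 0, so the root lies in [-3.75, -3.5]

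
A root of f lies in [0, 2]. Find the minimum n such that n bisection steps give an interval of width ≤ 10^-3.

11

Width after n steps is 2/2^n. Need 2^n ≥ 2/10^-3 = 2000.
2^10 = 1024 < 2000 ≤ 2^11 = 2048, so n = 11.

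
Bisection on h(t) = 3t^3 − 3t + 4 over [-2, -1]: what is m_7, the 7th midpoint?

-1.3984375

t = -1.5 gives h = -1.625, negative; keep [-1.5, -1]
t = -1.25 gives h = 1.890625, positive; keep [-1.5, -1.25]
t = -1.375 gives h = 0.326172, positive; keep [-1.5, -1.375]
t = -1.4375 gives h = -0.5989, negative; keep [-1.4375, -1.375]
t = -1.40625 gives h = -0.124, negative; keep [-1.40625, -1.375]
t = -1.390625 gives h = 0.1041, positive; keep [-1.40625, -1.390625]
t = -1.3984375 gives h = -0.0092, negative; keep [-1.3984375, -1.390625]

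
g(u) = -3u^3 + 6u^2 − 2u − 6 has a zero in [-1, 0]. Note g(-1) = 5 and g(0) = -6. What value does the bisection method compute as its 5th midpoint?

-0.71875

m = -0.5, g(m) = -3.125 (−); new bracket [-1, -0.5]
m = -0.75, g(m) = 0.140625 (+); new bracket [-0.75, -0.5]
m = -0.625, g(m) = -1.673828 (−); new bracket [-0.75, -0.625]
m = -0.6875, g(m) = -0.8142 (−); new bracket [-0.75, -0.6875]
m = -0.71875, g(m) = -0.349 (−); new bracket [-0.75, -0.71875]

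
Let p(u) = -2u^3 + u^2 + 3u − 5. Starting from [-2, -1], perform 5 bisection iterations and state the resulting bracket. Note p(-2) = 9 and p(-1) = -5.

[-1.5625, -1.53125]

m = -1.5, p(m) = -0.5 (−); new bracket [-2, -1.5]
m = -1.75, p(m) = 3.53125 (+); new bracket [-1.75, -1.5]
m = -1.625, p(m) = 1.347656 (+); new bracket [-1.625, -1.5]
m = -1.5625, p(m) = 0.3833 (+); new bracket [-1.5625, -1.5]
m = -1.53125, p(m) = -0.0683 (−); new bracket [-1.5625, -1.53125]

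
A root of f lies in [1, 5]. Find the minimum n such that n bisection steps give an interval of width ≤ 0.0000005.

Width after n steps is 4/2^n. Need 2^n ≥ 4/0.0000005 = 8000000.
2^22 = 4194304 < 8000000 ≤ 2^23 = 8388608, so n = 23.

23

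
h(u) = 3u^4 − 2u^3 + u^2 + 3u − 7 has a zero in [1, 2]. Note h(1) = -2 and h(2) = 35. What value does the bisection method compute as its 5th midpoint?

1.15625

m = 1.5, h(m) = 8.1875 (+); new bracket [1, 1.5]
m = 1.25, h(m) = 1.730469 (+); new bracket [1, 1.25]
m = 1.125, h(m) = -0.401611 (−); new bracket [1.125, 1.25]
m = 1.1875, h(m) = 0.5892 (+); new bracket [1.125, 1.1875]
m = 1.15625, h(m) = 0.0761 (+); new bracket [1.125, 1.15625]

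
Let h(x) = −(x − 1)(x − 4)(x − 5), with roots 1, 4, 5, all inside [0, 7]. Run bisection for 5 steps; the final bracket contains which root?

1

midpoint 3.5: h = -1.875 < 0 → [0, 3.5]
midpoint 1.75: h = -5.484375 < 0 → [0, 1.75]
midpoint 0.875: h = 1.611328 > 0 → [0.875, 1.75]
midpoint 1.3125: h = -3.0969 < 0 → [0.875, 1.3125]
midpoint 1.09375: h = -1.0643 < 0 → [0.875, 1.09375]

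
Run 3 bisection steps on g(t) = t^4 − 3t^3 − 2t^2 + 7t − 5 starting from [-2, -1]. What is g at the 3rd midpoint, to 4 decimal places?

midpoint -1.5: g = -4.8125 < 0 → [-2, -1.5]
midpoint -1.75: g = 2.082031 > 0 → [-1.75, -1.5]
midpoint -1.625: g = -1.810303 < 0 → [-1.75, -1.625]

-1.8103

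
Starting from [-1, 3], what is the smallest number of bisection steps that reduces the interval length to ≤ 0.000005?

Width after n steps is 4/2^n. Need 2^n ≥ 4/0.000005 = 800000.
2^19 = 524288 < 800000 ≤ 2^20 = 1048576, so n = 20.

20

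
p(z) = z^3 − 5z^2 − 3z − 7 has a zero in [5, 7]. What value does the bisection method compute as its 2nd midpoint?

midpoint 6: p = 11 > 0 → [5, 6]
midpoint 5.5: p = -8.375 < 0 → [5.5, 6]

5.5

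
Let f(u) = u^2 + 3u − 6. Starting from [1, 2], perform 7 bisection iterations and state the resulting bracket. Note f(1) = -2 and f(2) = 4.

[1.3671875, 1.375]

midpoint 1.5: f = 0.75 > 0 → [1, 1.5]
midpoint 1.25: f = -0.6875 < 0 → [1.25, 1.5]
midpoint 1.375: f = 0.015625 > 0 → [1.25, 1.375]
midpoint 1.3125: f = -0.3398 < 0 → [1.3125, 1.375]
midpoint 1.34375: f = -0.1631 < 0 → [1.34375, 1.375]
midpoint 1.359375: f = -0.074 < 0 → [1.359375, 1.375]
midpoint 1.3671875: f = -0.0292 < 0 → [1.3671875, 1.375]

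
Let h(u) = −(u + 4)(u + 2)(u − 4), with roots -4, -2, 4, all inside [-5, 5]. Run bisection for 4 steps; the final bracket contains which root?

4

m = 0, h(m) = 32 (+); new bracket [0, 5]
m = 2.5, h(m) = 43.875 (+); new bracket [2.5, 5]
m = 3.75, h(m) = 11.140625 (+); new bracket [3.75, 5]
m = 4.375, h(m) = -20.0215 (−); new bracket [3.75, 4.375]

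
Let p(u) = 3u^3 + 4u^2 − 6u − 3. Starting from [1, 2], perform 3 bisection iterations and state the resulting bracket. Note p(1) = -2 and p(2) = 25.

[1.125, 1.25]

p(1.5) = 7.125 > 0, so the root lies in [1, 1.5]
p(1.25) = 1.609375 > 0, so the root lies in [1, 1.25]
p(1.125) = -0.416016 < 0, so the root lies in [1.125, 1.25]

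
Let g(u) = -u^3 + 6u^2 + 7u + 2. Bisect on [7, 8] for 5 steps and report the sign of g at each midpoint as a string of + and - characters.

----+

u = 7.5 gives g = -29.875, negative; keep [7, 7.5]
u = 7.25 gives g = -12.953125, negative; keep [7, 7.25]
u = 7.125 gives g = -5.236328, negative; keep [7, 7.125]
u = 7.0625 gives g = -1.5588, negative; keep [7, 7.0625]
u = 7.03125 gives g = 0.2353, positive; keep [7.03125, 7.0625]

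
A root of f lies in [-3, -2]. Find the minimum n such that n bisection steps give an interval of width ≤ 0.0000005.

Width after n steps is 1/2^n. Need 2^n ≥ 1/0.0000005 = 2000000.
2^20 = 1048576 < 2000000 ≤ 2^21 = 2097152, so n = 21.

21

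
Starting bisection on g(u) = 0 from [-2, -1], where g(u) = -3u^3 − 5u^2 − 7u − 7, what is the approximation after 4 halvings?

-1.3125

midpoint -1.5: g = 2.375 > 0 → [-1.5, -1]
midpoint -1.25: g = -0.203125 < 0 → [-1.5, -1.25]
midpoint -1.375: g = 0.970703 > 0 → [-1.375, -1.25]
midpoint -1.3125: g = 0.3572 > 0 → [-1.3125, -1.25]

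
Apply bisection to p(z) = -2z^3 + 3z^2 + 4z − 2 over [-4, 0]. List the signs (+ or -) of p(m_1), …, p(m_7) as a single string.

midpoint -2: p = 18 > 0 → [-2, 0]
midpoint -1: p = -1 < 0 → [-2, -1]
midpoint -1.5: p = 5.5 > 0 → [-1.5, -1]
midpoint -1.25: p = 1.5938 > 0 → [-1.25, -1]
midpoint -1.125: p = 0.1445 > 0 → [-1.125, -1]
midpoint -1.0625: p = -0.4644 < 0 → [-1.125, -1.0625]
midpoint -1.09375: p = -0.1693 < 0 → [-1.125, -1.09375]

+-+++--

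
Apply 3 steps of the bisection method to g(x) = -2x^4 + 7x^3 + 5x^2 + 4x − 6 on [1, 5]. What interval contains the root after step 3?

[4, 4.5]

m = 3, g(m) = 78 (+); new bracket [3, 5]
m = 4, g(m) = 26 (+); new bracket [4, 5]
m = 4.5, g(m) = -69 (−); new bracket [4, 4.5]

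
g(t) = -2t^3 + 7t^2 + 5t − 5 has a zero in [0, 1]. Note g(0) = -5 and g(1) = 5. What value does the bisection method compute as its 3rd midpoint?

0.625

t = 0.5 gives g = -1, negative; keep [0.5, 1]
t = 0.75 gives g = 1.84375, positive; keep [0.5, 0.75]
t = 0.625 gives g = 0.371094, positive; keep [0.5, 0.625]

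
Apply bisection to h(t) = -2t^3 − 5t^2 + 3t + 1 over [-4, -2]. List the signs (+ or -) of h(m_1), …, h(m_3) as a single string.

+--

m = -3, h(m) = 1 (+); new bracket [-3, -2]
m = -2.5, h(m) = -6.5 (−); new bracket [-3, -2.5]
m = -2.75, h(m) = -3.46875 (−); new bracket [-3, -2.75]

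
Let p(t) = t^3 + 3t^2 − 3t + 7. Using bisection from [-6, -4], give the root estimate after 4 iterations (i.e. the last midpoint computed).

-4.125

p(-5) = -28 < 0, so the root lies in [-5, -4]
p(-4.5) = -9.875 < 0, so the root lies in [-4.5, -4]
p(-4.25) = -2.828125 < 0, so the root lies in [-4.25, -4]
p(-4.125) = 0.2324 > 0, so the root lies in [-4.25, -4.125]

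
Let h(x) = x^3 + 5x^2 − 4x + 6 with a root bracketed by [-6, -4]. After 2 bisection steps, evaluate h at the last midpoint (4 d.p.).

midpoint -5: h = 26 > 0 → [-6, -5]
midpoint -5.5: h = 12.875 > 0 → [-6, -5.5]

12.8750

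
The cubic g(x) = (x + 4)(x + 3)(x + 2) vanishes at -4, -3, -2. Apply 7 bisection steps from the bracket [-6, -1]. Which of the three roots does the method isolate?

-4

m = -3.5, g(m) = 0.375 (+); new bracket [-6, -3.5]
m = -4.75, g(m) = -3.609375 (−); new bracket [-4.75, -3.5]
m = -4.125, g(m) = -0.298828 (−); new bracket [-4.125, -3.5]
m = -3.8125, g(m) = 0.2761 (+); new bracket [-4.125, -3.8125]
m = -3.96875, g(m) = 0.0596 (+); new bracket [-4.125, -3.96875]
m = -4.046875, g(m) = -0.1004 (−); new bracket [-4.046875, -3.96875]
m = -4.0078125, g(m) = -0.0158 (−); new bracket [-4.0078125, -3.96875]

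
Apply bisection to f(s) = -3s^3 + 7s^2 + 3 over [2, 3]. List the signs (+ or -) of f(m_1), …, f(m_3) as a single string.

f(2.5) = -0.125 < 0, so the root lies in [2, 2.5]
f(2.25) = 4.265625 > 0, so the root lies in [2.25, 2.5]
f(2.375) = 2.294922 > 0, so the root lies in [2.375, 2.5]

-++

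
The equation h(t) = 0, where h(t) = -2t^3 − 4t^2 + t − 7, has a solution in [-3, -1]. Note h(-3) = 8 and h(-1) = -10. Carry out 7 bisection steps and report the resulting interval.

midpoint -2: h = -9 < 0 → [-3, -2]
midpoint -2.5: h = -3.25 < 0 → [-3, -2.5]
midpoint -2.75: h = 1.59375 > 0 → [-2.75, -2.5]
midpoint -2.625: h = -1.0117 < 0 → [-2.75, -2.625]
midpoint -2.6875: h = 0.2437 > 0 → [-2.6875, -2.625]
midpoint -2.65625: h = -0.3957 < 0 → [-2.6875, -2.65625]
midpoint -2.671875: h = -0.079 < 0 → [-2.6875, -2.671875]

[-2.6875, -2.671875]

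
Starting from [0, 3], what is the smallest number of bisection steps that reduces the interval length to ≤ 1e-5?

19

Width after n steps is 3/2^n. Need 2^n ≥ 3/1e-5 = 300000.
2^18 = 262144 < 300000 ≤ 2^19 = 524288, so n = 19.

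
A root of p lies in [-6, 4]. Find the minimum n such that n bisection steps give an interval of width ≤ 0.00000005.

28

Width after n steps is 10/2^n. Need 2^n ≥ 10/0.00000005 = 200000000.
2^27 = 134217728 < 200000000 ≤ 2^28 = 268435456, so n = 28.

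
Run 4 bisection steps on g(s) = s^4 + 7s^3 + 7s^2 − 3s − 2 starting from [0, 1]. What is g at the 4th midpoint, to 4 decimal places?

g(0.5) = -0.8125 < 0, so the root lies in [0.5, 1]
g(0.75) = 2.957031 > 0, so the root lies in [0.5, 0.75]
g(0.625) = 0.720947 > 0, so the root lies in [0.5, 0.625]
g(0.5625) = -0.1267 < 0, so the root lies in [0.5625, 0.625]

-0.1267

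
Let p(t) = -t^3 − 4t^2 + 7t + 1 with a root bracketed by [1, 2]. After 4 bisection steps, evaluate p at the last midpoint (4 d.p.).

-0.1736

midpoint 1.5: p = -0.875 < 0 → [1, 1.5]
midpoint 1.25: p = 1.546875 > 0 → [1.25, 1.5]
midpoint 1.375: p = 0.462891 > 0 → [1.375, 1.5]
midpoint 1.4375: p = -0.1736 < 0 → [1.375, 1.4375]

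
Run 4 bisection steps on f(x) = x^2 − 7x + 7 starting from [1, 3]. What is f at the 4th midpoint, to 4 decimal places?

f(2) = -3 < 0, so the root lies in [1, 2]
f(1.5) = -1.25 < 0, so the root lies in [1, 1.5]
f(1.25) = -0.1875 < 0, so the root lies in [1, 1.25]
f(1.125) = 0.3906 > 0, so the root lies in [1.125, 1.25]

0.3906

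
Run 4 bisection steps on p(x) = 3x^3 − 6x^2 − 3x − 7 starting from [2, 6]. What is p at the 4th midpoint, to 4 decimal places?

m = 4, p(m) = 77 (+); new bracket [2, 4]
m = 3, p(m) = 11 (+); new bracket [2, 3]
m = 2.5, p(m) = -5.125 (−); new bracket [2.5, 3]
m = 2.75, p(m) = 1.7656 (+); new bracket [2.5, 2.75]

1.7656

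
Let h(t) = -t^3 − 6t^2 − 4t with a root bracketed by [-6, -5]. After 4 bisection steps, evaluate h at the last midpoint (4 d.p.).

t = -5.5 gives h = 6.875, positive; keep [-5.5, -5]
t = -5.25 gives h = 0.328125, positive; keep [-5.25, -5]
t = -5.125 gives h = -2.482422, negative; keep [-5.25, -5.125]
t = -5.1875 gives h = -1.1145, negative; keep [-5.25, -5.1875]

-1.1145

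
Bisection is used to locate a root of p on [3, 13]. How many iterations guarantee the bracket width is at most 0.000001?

24

Width after n steps is 10/2^n. Need 2^n ≥ 10/0.000001 = 10000000.
2^23 = 8388608 < 10000000 ≤ 2^24 = 16777216, so n = 24.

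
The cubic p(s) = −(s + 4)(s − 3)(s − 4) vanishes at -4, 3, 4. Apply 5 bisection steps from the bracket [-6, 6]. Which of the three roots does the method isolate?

midpoint 0: p = -48 < 0 → [-6, 0]
midpoint -3: p = -42 < 0 → [-6, -3]
midpoint -4.5: p = 31.875 > 0 → [-4.5, -3]
midpoint -3.75: p = -13.0781 < 0 → [-4.5, -3.75]
midpoint -4.125: p = 7.2363 > 0 → [-4.125, -3.75]

-4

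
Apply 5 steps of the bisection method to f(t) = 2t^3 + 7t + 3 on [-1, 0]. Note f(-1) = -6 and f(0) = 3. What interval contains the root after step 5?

f(-0.5) = -0.75 < 0, so the root lies in [-0.5, 0]
f(-0.25) = 1.21875 > 0, so the root lies in [-0.5, -0.25]
f(-0.375) = 0.269531 > 0, so the root lies in [-0.5, -0.375]
f(-0.4375) = -0.23 < 0, so the root lies in [-0.4375, -0.375]
f(-0.40625) = 0.0222 > 0, so the root lies in [-0.4375, -0.40625]

[-0.4375, -0.40625]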